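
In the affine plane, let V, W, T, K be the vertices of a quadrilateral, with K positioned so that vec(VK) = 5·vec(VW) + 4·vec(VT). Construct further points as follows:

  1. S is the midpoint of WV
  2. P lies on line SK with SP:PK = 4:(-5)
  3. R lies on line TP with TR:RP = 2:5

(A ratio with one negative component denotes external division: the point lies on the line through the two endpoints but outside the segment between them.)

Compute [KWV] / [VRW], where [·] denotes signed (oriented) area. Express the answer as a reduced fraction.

Work in coordinates with V = (0, 0), W = (1, 0), T = (0, 1), K = (5, 4).
1. S is the midpoint of WV ⇒ S = (1/2, 0)
2. P lies on line SK with SP:PK = 4:(-5) ⇒ P = (-35/2, -16)
3. R lies on line TP with TR:RP = 2:5 ⇒ R = (-5, -27/7)
2·[KWV] = -4, 2·[VRW] = 27/7
[KWV]:[VRW] = -4:27/7 = -28/27

[KWV]:[VRW] = -28/27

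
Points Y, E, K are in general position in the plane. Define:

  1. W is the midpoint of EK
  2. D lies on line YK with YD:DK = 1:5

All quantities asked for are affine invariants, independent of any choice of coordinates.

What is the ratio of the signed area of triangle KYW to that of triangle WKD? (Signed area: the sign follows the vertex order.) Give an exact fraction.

Work in coordinates with Y = (0, 0), E = (1, 0), K = (0, 1).
1. W is the midpoint of EK ⇒ W = (1/2, 1/2)
2. D lies on line YK with YD:DK = 1:5 ⇒ D = (0, 1/6)
2·[KYW] = 1/2, 2·[WKD] = 5/12
[KYW]:[WKD] = 1/2:5/12 = 6/5

[KYW]:[WKD] = 6/5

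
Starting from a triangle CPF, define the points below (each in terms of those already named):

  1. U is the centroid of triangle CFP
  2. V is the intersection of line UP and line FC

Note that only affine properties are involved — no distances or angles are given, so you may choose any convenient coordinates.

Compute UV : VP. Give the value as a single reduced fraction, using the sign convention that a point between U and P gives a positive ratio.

Choose coordinates C = (0, 0), P = (1, 0), F = (0, 1).
1. U is the centroid of triangle CFP ⇒ U = (1/3, 1/3)
2. V is the intersection of line UP and line FC ⇒ V = (0, 1/2)
V = U + t·(P−U) with t = -1/2, so UV:VP = t:(1−t) = -1/2:3/2

UV:VP = -1/3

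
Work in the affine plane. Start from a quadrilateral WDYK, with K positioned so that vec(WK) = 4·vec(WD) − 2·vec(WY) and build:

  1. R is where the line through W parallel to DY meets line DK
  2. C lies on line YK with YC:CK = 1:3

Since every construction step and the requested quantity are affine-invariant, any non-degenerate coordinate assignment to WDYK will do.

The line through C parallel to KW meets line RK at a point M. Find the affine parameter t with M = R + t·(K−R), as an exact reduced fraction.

Assign W = (0, 0), D = (1, 0), Y = (0, 1), K = (4, -2) — the answer is frame-independent, so this choice is without loss of generality.
1. R is where the line through W parallel to DY meets line DK ⇒ R = (-2, 2)
2. C lies on line YK with YC:CK = 1:3 ⇒ C = (1, 1/4)
through C parallel to KW: direction (-4, 2); meets RK at M = (-1/2, 1)
M = R + t·(K−R) with t = 1/4

t = 1/4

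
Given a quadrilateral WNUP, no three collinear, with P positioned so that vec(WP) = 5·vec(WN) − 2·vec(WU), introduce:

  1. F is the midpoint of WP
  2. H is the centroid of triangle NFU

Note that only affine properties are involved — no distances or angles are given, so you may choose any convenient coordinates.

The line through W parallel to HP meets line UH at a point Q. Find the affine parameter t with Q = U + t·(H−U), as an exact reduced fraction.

Work in coordinates with W = (0, 0), N = (1, 0), U = (0, 1), P = (5, -2).
1. F is the midpoint of WP ⇒ F = (5/2, -1)
2. H is the centroid of triangle NFU ⇒ H = (7/6, 0)
through W parallel to HP: direction (23/6, -2); meets UH at Q = (161/54, -14/9)
Q = U + t·(H−U) with t = 23/9

t = 23/9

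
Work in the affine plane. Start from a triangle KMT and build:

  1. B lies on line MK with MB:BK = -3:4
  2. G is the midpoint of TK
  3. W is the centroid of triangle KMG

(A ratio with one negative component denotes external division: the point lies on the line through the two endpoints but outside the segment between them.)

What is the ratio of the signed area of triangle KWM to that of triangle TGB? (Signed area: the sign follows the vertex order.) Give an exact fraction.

[KWM]:[TGB] = -1/12

Work in coordinates with K = (0, 0), M = (1, 0), T = (0, 1).
1. B lies on line MK with MB:BK = -3:4 ⇒ B = (4, 0)
2. G is the midpoint of TK ⇒ G = (0, 1/2)
3. W is the centroid of triangle KMG ⇒ W = (1/3, 1/6)
2·[KWM] = -1/6, 2·[TGB] = 2
[KWM]:[TGB] = -1/6:2 = -1/12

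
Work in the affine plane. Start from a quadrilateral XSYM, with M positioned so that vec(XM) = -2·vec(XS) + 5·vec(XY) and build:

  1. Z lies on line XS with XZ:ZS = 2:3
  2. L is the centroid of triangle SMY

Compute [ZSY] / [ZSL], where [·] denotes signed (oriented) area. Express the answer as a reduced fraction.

[ZSY]:[ZSL] = 1/2

Work in coordinates with X = (0, 0), S = (1, 0), Y = (0, 1), M = (-2, 5).
1. Z lies on line XS with XZ:ZS = 2:3 ⇒ Z = (2/5, 0)
2. L is the centroid of triangle SMY ⇒ L = (-1/3, 2)
2·[ZSY] = 3/5, 2·[ZSL] = 6/5
[ZSY]:[ZSL] = 3/5:6/5 = 1/2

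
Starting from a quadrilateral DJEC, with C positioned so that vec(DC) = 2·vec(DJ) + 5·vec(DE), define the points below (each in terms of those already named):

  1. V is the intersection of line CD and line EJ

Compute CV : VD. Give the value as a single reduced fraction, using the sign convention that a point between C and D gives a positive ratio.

Set D = (0, 0), J = (1, 0), E = (0, 1), C = (2, 5); any affine frame gives the same invariant.
1. V is the intersection of line CD and line EJ ⇒ V = (2/7, 5/7)
V = C + t·(D−C) with t = 6/7, so CV:VD = t:(1−t) = 6/7:1/7

CV:VD = 6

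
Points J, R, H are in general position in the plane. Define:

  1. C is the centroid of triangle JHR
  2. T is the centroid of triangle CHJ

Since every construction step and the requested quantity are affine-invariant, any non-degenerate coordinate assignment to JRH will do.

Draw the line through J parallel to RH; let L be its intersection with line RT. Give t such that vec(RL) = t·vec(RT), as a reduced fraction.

t = 9/4

Choose coordinates J = (0, 0), R = (1, 0), H = (0, 1).
1. C is the centroid of triangle JHR ⇒ C = (1/3, 1/3)
2. T is the centroid of triangle CHJ ⇒ T = (1/9, 4/9)
through J parallel to RH: direction (-1, 1); meets RT at L = (-1, 1)
L = R + t·(T−R) with t = 9/4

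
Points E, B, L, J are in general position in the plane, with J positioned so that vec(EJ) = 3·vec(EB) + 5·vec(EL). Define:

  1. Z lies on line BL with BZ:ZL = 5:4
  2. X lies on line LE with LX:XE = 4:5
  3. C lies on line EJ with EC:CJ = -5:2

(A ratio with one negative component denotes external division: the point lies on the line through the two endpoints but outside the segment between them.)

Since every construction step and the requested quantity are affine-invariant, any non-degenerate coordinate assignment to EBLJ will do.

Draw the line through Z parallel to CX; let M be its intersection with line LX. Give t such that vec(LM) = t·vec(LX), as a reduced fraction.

Choose coordinates E = (0, 0), B = (1, 0), L = (0, 1), J = (3, 5).
1. Z lies on line BL with BZ:ZL = 5:4 ⇒ Z = (4/9, 5/9)
2. X lies on line LE with LX:XE = 4:5 ⇒ X = (0, 5/9)
3. C lies on line EJ with EC:CJ = -5:2 ⇒ C = (5, 25/3)
through Z parallel to CX: direction (-5, -70/9); meets LX at M = (0, -11/81)
M = L + t·(X−L) with t = 23/9

t = 23/9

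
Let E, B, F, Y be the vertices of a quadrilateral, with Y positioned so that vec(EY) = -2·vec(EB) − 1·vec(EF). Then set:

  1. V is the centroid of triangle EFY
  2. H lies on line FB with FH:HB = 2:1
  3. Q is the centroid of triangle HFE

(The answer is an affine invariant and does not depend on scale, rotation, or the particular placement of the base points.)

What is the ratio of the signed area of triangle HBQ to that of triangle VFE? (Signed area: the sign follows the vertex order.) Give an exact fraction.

Set E = (0, 0), B = (1, 0), F = (0, 1), Y = (-2, -1); any affine frame gives the same invariant.
1. V is the centroid of triangle EFY ⇒ V = (-2/3, 0)
2. H lies on line FB with FH:HB = 2:1 ⇒ H = (2/3, 1/3)
3. Q is the centroid of triangle HFE ⇒ Q = (2/9, 4/9)
2·[HBQ] = -1/9, 2·[VFE] = -2/3
[HBQ]:[VFE] = -1/9:-2/3 = 1/6

[HBQ]:[VFE] = 1/6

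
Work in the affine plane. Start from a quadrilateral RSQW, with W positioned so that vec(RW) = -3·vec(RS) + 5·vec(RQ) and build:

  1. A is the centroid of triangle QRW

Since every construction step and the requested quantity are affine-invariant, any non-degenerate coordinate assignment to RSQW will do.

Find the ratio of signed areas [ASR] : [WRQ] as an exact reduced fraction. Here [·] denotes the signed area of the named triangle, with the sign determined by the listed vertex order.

Choose coordinates R = (0, 0), S = (1, 0), Q = (0, 1), W = (-3, 5).
1. A is the centroid of triangle QRW ⇒ A = (-1, 2)
2·[ASR] = -2, 2·[WRQ] = 3
[ASR]:[WRQ] = -2:3 = -2/3

[ASR]:[WRQ] = -2/3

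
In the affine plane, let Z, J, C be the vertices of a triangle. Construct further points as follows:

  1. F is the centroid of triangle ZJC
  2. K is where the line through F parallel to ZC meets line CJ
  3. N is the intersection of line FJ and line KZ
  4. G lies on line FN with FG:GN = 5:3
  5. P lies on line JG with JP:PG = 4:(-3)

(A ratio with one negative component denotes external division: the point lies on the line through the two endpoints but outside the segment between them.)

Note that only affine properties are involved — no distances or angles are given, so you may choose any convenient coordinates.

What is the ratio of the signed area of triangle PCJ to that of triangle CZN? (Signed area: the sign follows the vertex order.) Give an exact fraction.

Set Z = (0, 0), J = (1, 0), C = (0, 1); any affine frame gives the same invariant.
1. F is the centroid of triangle ZJC ⇒ F = (1/3, 1/3)
2. K is where the line through F parallel to ZC meets line CJ ⇒ K = (1/3, 2/3)
3. N is the intersection of line FJ and line KZ ⇒ N = (1/5, 2/5)
4. G lies on line FN with FG:GN = 5:3 ⇒ G = (1/4, 3/8)
5. P lies on line JG with JP:PG = 4:(-3) ⇒ P = (-2, 3/2)
2·[PCJ] = -3/2, 2·[CZN] = 1/5
[PCJ]:[CZN] = -3/2:1/5 = -15/2

[PCJ]:[CZN] = -15/2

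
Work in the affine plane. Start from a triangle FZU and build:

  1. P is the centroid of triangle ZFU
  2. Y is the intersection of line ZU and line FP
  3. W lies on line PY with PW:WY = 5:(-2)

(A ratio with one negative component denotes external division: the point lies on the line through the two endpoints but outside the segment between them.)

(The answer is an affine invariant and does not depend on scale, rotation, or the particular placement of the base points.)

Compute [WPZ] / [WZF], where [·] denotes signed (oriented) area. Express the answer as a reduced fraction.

[WPZ]:[WZF] = -5/11

Work in coordinates with F = (0, 0), Z = (1, 0), U = (0, 1).
1. P is the centroid of triangle ZFU ⇒ P = (1/3, 1/3)
2. Y is the intersection of line ZU and line FP ⇒ Y = (1/2, 1/2)
3. W lies on line PY with PW:WY = 5:(-2) ⇒ W = (11/18, 11/18)
2·[WPZ] = 5/18, 2·[WZF] = -11/18
[WPZ]:[WZF] = 5/18:-11/18 = -5/11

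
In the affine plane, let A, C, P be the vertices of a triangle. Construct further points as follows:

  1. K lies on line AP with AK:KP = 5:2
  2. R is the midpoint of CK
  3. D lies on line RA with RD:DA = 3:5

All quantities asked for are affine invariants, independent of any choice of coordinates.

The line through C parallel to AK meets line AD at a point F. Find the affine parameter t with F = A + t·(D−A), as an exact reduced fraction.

Set A = (0, 0), C = (1, 0), P = (0, 1); any affine frame gives the same invariant.
1. K lies on line AP with AK:KP = 5:2 ⇒ K = (0, 5/7)
2. R is the midpoint of CK ⇒ R = (1/2, 5/14)
3. D lies on line RA with RD:DA = 3:5 ⇒ D = (5/16, 25/112)
through C parallel to AK: direction (0, 5/7); meets AD at F = (1, 5/7)
F = A + t·(D−A) with t = 16/5

t = 16/5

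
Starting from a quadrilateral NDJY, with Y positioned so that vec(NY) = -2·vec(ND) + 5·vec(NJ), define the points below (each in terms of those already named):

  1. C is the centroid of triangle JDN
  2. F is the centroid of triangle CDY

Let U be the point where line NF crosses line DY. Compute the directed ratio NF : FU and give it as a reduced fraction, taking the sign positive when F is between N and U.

Set N = (0, 0), D = (1, 0), J = (0, 1), Y = (-2, 5); any affine frame gives the same invariant.
1. C is the centroid of triangle JDN ⇒ C = (1/3, 1/3)
2. F is the centroid of triangle CDY ⇒ F = (-2/9, 16/9)
line NF meets DY at U = (-5/19, 40/19)
F = N + t·(U−N) with t = 38/45, so NF:FU = 38/45:7/45

NF:FU = 38/7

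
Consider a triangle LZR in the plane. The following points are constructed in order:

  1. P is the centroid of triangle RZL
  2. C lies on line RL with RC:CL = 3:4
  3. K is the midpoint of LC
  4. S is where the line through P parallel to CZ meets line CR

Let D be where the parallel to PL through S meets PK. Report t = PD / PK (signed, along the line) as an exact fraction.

t = 11/6

Set L = (0, 0), Z = (1, 0), R = (0, 1); any affine frame gives the same invariant.
1. P is the centroid of triangle RZL ⇒ P = (1/3, 1/3)
2. C lies on line RL with RC:CL = 3:4 ⇒ C = (0, 4/7)
3. K is the midpoint of LC ⇒ K = (0, 2/7)
4. S is where the line through P parallel to CZ meets line CR ⇒ S = (0, 11/21)
through S parallel to PL: direction (-1/3, -1/3); meets PK at D = (-5/18, 31/126)
D = P + t·(K−P) with t = 11/6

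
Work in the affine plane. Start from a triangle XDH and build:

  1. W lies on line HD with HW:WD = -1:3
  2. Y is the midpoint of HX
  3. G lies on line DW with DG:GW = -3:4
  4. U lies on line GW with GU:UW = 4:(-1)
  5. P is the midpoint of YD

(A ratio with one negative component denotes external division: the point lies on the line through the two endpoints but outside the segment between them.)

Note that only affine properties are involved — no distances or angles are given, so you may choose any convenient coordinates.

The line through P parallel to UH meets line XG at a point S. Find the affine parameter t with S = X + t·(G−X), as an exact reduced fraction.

Assign X = (0, 0), D = (1, 0), H = (0, 1) — the answer is frame-independent, so this choice is without loss of generality.
1. W lies on line HD with HW:WD = -1:3 ⇒ W = (-1/2, 3/2)
2. Y is the midpoint of HX ⇒ Y = (0, 1/2)
3. G lies on line DW with DG:GW = -3:4 ⇒ G = (11/2, -9/2)
4. U lies on line GW with GU:UW = 4:(-1) ⇒ U = (-5/2, 7/2)
5. P is the midpoint of YD ⇒ P = (1/2, 1/4)
through P parallel to UH: direction (5/2, -5/2); meets XG at S = (33/8, -27/8)
S = X + t·(G−X) with t = 3/4

t = 3/4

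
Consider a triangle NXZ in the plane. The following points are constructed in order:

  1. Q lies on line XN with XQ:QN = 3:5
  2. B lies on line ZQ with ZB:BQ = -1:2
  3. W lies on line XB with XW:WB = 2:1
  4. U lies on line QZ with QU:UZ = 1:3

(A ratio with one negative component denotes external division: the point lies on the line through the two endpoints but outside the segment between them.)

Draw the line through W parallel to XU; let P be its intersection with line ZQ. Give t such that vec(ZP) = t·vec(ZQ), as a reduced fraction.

Set N = (0, 0), X = (1, 0), Z = (0, 1); any affine frame gives the same invariant.
1. Q lies on line XN with XQ:QN = 3:5 ⇒ Q = (5/8, 0)
2. B lies on line ZQ with ZB:BQ = -1:2 ⇒ B = (-5/8, 2)
3. W lies on line XB with XW:WB = 2:1 ⇒ W = (-1/12, 4/3)
4. U lies on line QZ with QU:UZ = 1:3 ⇒ U = (15/32, 1/4)
through W parallel to XU: direction (-17/32, 1/4); meets ZQ at P = (-25/96, 17/12)
P = Z + t·(Q−Z) with t = -5/12

t = -5/12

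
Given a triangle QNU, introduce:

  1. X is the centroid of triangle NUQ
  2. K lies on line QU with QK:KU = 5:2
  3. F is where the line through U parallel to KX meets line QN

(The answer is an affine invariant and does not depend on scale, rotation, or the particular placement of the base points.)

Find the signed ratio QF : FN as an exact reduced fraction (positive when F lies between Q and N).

QF:FN = 7

Choose coordinates Q = (0, 0), N = (1, 0), U = (0, 1).
1. X is the centroid of triangle NUQ ⇒ X = (1/3, 1/3)
2. K lies on line QU with QK:KU = 5:2 ⇒ K = (0, 5/7)
3. F is where the line through U parallel to KX meets line QN ⇒ F = (7/8, 0)
F = Q + t·(N−Q) with t = 7/8, so QF:FN = t:(1−t) = 7/8:1/8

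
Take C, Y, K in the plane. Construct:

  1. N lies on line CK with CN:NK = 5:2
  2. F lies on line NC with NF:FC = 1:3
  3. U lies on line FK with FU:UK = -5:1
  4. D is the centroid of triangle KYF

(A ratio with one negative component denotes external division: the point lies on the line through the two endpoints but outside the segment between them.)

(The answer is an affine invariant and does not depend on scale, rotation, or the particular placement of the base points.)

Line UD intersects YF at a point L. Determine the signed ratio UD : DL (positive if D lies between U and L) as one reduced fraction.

UD:DL = 11/4

Set C = (0, 0), Y = (1, 0), K = (0, 1); any affine frame gives the same invariant.
1. N lies on line CK with CN:NK = 5:2 ⇒ N = (0, 5/7)
2. F lies on line NC with NF:FC = 1:3 ⇒ F = (0, 15/28)
3. U lies on line FK with FU:UK = -5:1 ⇒ U = (0, 125/112)
4. D is the centroid of triangle KYF ⇒ D = (1/3, 43/84)
line UD meets YF at L = (5/11, 45/154)
D = U + t·(L−U) with t = 11/15, so UD:DL = 11/15:4/15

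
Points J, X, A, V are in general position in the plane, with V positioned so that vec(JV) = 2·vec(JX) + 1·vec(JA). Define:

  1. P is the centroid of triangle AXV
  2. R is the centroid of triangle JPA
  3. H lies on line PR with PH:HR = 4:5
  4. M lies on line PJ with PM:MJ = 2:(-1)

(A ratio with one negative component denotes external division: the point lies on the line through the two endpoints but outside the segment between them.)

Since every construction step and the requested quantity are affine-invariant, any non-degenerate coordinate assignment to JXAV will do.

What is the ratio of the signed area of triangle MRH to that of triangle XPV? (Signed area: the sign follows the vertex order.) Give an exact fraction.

Assign J = (0, 0), X = (1, 0), A = (0, 1), V = (2, 1) — the answer is frame-independent, so this choice is without loss of generality.
1. P is the centroid of triangle AXV ⇒ P = (1, 2/3)
2. R is the centroid of triangle JPA ⇒ R = (1/3, 5/9)
3. H lies on line PR with PH:HR = 4:5 ⇒ H = (19/27, 50/81)
4. M lies on line PJ with PM:MJ = 2:(-1) ⇒ M = (-1, -2/3)
2·[MRH] = -10/27, 2·[XPV] = -2/3
[MRH]:[XPV] = -10/27:-2/3 = 5/9

[MRH]:[XPV] = 5/9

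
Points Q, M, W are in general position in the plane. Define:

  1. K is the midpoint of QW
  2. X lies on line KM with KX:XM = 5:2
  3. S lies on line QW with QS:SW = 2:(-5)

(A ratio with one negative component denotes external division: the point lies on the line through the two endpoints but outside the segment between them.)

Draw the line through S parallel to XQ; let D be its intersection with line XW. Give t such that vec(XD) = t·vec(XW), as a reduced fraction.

t = -2/3

Work in coordinates with Q = (0, 0), M = (1, 0), W = (0, 1).
1. K is the midpoint of QW ⇒ K = (0, 1/2)
2. X lies on line KM with KX:XM = 5:2 ⇒ X = (5/7, 1/7)
3. S lies on line QW with QS:SW = 2:(-5) ⇒ S = (0, -2/3)
through S parallel to XQ: direction (-5/7, -1/7); meets XW at D = (25/21, -3/7)
D = X + t·(W−X) with t = -2/3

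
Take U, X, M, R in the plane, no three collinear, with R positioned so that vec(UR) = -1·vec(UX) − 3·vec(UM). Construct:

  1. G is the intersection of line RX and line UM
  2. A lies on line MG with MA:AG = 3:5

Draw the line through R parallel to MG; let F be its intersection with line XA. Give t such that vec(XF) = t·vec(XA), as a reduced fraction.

Work in coordinates with U = (0, 0), X = (1, 0), M = (0, 1), R = (-1, -3).
1. G is the intersection of line RX and line UM ⇒ G = (0, -3/2)
2. A lies on line MG with MA:AG = 3:5 ⇒ A = (0, 1/16)
through R parallel to MG: direction (0, -5/2); meets XA at F = (-1, 1/8)
F = X + t·(A−X) with t = 2

t = 2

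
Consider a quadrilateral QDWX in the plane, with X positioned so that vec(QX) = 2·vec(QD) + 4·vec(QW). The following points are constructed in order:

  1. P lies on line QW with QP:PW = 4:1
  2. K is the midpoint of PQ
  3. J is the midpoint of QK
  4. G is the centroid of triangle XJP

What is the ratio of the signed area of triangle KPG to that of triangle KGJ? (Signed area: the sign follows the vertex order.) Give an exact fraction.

Work in coordinates with Q = (0, 0), D = (1, 0), W = (0, 1), X = (2, 4).
1. P lies on line QW with QP:PW = 4:1 ⇒ P = (0, 4/5)
2. K is the midpoint of PQ ⇒ K = (0, 2/5)
3. J is the midpoint of QK ⇒ J = (0, 1/5)
4. G is the centroid of triangle XJP ⇒ G = (2/3, 5/3)
2·[KPG] = -4/15, 2·[KGJ] = -2/15
[KPG]:[KGJ] = -4/15:-2/15 = 2

[KPG]:[KGJ] = 2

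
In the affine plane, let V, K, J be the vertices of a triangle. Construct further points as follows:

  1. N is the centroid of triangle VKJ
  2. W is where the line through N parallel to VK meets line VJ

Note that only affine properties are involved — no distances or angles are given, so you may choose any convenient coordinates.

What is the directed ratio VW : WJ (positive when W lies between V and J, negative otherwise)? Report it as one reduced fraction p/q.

Assign V = (0, 0), K = (1, 0), J = (0, 1) — the answer is frame-independent, so this choice is without loss of generality.
1. N is the centroid of triangle VKJ ⇒ N = (1/3, 1/3)
2. W is where the line through N parallel to VK meets line VJ ⇒ W = (0, 1/3)
W = V + t·(J−V) with t = 1/3, so VW:WJ = t:(1−t) = 1/3:2/3

VW:WJ = 1/2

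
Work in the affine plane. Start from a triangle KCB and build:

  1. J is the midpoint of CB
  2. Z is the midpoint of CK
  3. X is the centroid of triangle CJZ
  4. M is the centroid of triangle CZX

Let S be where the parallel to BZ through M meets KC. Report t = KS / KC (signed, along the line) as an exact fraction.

Choose coordinates K = (0, 0), C = (1, 0), B = (0, 1).
1. J is the midpoint of CB ⇒ J = (1/2, 1/2)
2. Z is the midpoint of CK ⇒ Z = (1/2, 0)
3. X is the centroid of triangle CJZ ⇒ X = (2/3, 1/6)
4. M is the centroid of triangle CZX ⇒ M = (13/18, 1/18)
through M parallel to BZ: direction (1/2, -1); meets KC at S = (3/4, 0)
S = K + t·(C−K) with t = 3/4

t = 3/4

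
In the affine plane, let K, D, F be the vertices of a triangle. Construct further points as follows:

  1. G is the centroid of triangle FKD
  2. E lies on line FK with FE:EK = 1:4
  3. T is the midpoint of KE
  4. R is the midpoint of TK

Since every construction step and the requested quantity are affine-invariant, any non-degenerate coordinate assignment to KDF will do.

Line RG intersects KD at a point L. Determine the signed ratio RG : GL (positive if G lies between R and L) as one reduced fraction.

RG:GL = -2/5

Choose coordinates K = (0, 0), D = (1, 0), F = (0, 1).
1. G is the centroid of triangle FKD ⇒ G = (1/3, 1/3)
2. E lies on line FK with FE:EK = 1:4 ⇒ E = (0, 4/5)
3. T is the midpoint of KE ⇒ T = (0, 2/5)
4. R is the midpoint of TK ⇒ R = (0, 1/5)
line RG meets KD at L = (-1/2, 0)
G = R + t·(L−R) with t = -2/3, so RG:GL = -2/3:5/3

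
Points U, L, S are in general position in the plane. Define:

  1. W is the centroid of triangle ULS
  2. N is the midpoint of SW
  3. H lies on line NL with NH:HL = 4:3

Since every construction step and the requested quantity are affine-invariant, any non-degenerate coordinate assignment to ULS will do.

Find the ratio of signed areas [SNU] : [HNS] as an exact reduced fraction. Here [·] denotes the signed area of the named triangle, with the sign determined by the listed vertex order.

Assign U = (0, 0), L = (1, 0), S = (0, 1) — the answer is frame-independent, so this choice is without loss of generality.
1. W is the centroid of triangle ULS ⇒ W = (1/3, 1/3)
2. N is the midpoint of SW ⇒ N = (1/6, 2/3)
3. H lies on line NL with NH:HL = 4:3 ⇒ H = (9/14, 2/7)
2·[SNU] = -1/6, 2·[HNS] = -2/21
[SNU]:[HNS] = -1/6:-2/21 = 7/4

[SNU]:[HNS] = 7/4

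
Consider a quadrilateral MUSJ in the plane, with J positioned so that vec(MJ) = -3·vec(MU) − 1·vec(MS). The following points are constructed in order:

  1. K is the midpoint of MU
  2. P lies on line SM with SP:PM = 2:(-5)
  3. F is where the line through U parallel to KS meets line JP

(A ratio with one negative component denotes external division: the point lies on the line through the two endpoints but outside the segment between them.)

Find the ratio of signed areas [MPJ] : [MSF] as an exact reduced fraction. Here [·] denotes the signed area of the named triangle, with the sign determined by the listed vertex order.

Work in coordinates with M = (0, 0), U = (1, 0), S = (0, 1), J = (-3, -1).
1. K is the midpoint of MU ⇒ K = (1/2, 0)
2. P lies on line SM with SP:PM = 2:(-5) ⇒ P = (0, 5/3)
3. F is where the line through U parallel to KS meets line JP ⇒ F = (3/26, 23/13)
2·[MPJ] = 5, 2·[MSF] = -3/26
[MPJ]:[MSF] = 5:-3/26 = -130/3

[MPJ]:[MSF] = -130/3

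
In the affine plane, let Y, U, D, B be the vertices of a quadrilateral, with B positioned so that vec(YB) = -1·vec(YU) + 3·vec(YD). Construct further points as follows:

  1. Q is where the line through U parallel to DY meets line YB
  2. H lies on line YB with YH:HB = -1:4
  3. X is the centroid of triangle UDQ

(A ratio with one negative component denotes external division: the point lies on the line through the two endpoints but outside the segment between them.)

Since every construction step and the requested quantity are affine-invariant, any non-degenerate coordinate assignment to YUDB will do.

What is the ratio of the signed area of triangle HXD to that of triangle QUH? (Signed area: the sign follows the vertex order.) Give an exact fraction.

[HXD]:[QUH] = 7/18

Assign Y = (0, 0), U = (1, 0), D = (0, 1), B = (-1, 3) — the answer is frame-independent, so this choice is without loss of generality.
1. Q is where the line through U parallel to DY meets line YB ⇒ Q = (1, -3)
2. H lies on line YB with YH:HB = -1:4 ⇒ H = (1/3, -1)
3. X is the centroid of triangle UDQ ⇒ X = (2/3, -2/3)
2·[HXD] = 7/9, 2·[QUH] = 2
[HXD]:[QUH] = 7/9:2 = 7/18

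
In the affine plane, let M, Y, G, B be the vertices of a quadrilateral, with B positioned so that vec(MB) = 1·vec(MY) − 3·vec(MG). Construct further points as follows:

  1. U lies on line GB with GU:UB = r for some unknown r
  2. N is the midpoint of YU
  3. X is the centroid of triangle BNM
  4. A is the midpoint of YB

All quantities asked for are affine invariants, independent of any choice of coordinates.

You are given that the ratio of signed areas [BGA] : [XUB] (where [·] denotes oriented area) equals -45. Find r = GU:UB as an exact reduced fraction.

Work in coordinates with M = (0, 0), Y = (1, 0), G = (0, 1), B = (1, -3).
1. With GU:UB = r, write λ = r/(r+1) so U = G + λ·(B−G); U is affine-linear in λ
2. N is the midpoint of YU ⇒ N is an affine combination of earlier points and hence also affine-linear in λ
3. X is the centroid of triangle BNM ⇒ X is an affine combination of earlier points and hence also affine-linear in λ
4. A is the midpoint of YB ⇒ A = (1, -3/2)
Every point depending on U is an affine combination of U and λ-independent points, so each such coordinate is linear in λ; the λ² term in each signed area is a multiple of (B−G)×(B−G) = 0, so 2·[BGA] and 2·[XUB] are each linear in λ. Evaluating at λ=0 and λ=1:
  2·[BGA] = -3/2,   2·[XUB] = -1/6·λ + 1/6
So [BGA]:[XUB] = (-3/2) / (-1/6·λ + 1/6). Setting this equal to -45:
  -3/2 = -45·(-1/6·λ + 1/6)  ⇒  λ = 4/5
Then r = λ/(1−λ) = (4/5)/(1/5) = 4. Check: with r = 4, U = (4/5, -11/5) and [BGA]:[XUB] = -45 as required.

r = 4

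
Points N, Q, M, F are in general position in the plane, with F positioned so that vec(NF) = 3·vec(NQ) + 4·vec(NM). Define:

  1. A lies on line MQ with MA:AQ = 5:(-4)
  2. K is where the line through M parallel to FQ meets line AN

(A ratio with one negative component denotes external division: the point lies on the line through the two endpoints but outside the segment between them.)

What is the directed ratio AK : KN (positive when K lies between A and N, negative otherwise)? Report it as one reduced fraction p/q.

Choose coordinates N = (0, 0), Q = (1, 0), M = (0, 1), F = (3, 4).
1. A lies on line MQ with MA:AQ = 5:(-4) ⇒ A = (5, -4)
2. K is where the line through M parallel to FQ meets line AN ⇒ K = (-5/14, 2/7)
K = A + t·(N−A) with t = 15/14, so AK:KN = t:(1−t) = 15/14:-1/14

AK:KN = -15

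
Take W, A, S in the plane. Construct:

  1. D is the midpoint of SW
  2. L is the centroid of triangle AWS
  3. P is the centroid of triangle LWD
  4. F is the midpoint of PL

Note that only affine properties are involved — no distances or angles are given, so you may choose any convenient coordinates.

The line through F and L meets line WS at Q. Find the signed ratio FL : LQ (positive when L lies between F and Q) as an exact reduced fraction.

FL:LQ = -1/3

Assign W = (0, 0), A = (1, 0), S = (0, 1) — the answer is frame-independent, so this choice is without loss of generality.
1. D is the midpoint of SW ⇒ D = (0, 1/2)
2. L is the centroid of triangle AWS ⇒ L = (1/3, 1/3)
3. P is the centroid of triangle LWD ⇒ P = (1/9, 5/18)
4. F is the midpoint of PL ⇒ F = (2/9, 11/36)
line FL meets WS at Q = (0, 1/4)
L = F + t·(Q−F) with t = -1/2, so FL:LQ = -1/2:3/2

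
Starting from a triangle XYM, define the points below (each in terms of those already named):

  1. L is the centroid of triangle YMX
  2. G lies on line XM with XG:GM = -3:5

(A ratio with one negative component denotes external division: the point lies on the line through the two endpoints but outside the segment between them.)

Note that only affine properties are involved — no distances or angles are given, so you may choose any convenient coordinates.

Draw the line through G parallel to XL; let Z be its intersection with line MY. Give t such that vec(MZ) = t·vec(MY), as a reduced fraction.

t = 5/4

Work in coordinates with X = (0, 0), Y = (1, 0), M = (0, 1).
1. L is the centroid of triangle YMX ⇒ L = (1/3, 1/3)
2. G lies on line XM with XG:GM = -3:5 ⇒ G = (0, -3/2)
through G parallel to XL: direction (1/3, 1/3); meets MY at Z = (5/4, -1/4)
Z = M + t·(Y−M) with t = 5/4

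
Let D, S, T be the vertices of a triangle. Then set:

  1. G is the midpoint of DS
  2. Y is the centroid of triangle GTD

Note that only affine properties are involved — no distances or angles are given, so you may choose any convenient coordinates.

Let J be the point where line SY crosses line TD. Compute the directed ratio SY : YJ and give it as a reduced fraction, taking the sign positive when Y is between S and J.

SY:YJ = 5

Work in coordinates with D = (0, 0), S = (1, 0), T = (0, 1).
1. G is the midpoint of DS ⇒ G = (1/2, 0)
2. Y is the centroid of triangle GTD ⇒ Y = (1/6, 1/3)
line SY meets TD at J = (0, 2/5)
Y = S + t·(J−S) with t = 5/6, so SY:YJ = 5/6:1/6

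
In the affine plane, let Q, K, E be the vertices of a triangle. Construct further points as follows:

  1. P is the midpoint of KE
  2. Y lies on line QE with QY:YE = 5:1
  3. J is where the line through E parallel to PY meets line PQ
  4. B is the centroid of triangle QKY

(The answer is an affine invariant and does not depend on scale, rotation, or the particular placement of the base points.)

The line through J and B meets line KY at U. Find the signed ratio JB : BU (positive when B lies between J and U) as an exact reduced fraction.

JB:BU = -49/25

Assign Q = (0, 0), K = (1, 0), E = (0, 1) — the answer is frame-independent, so this choice is without loss of generality.
1. P is the midpoint of KE ⇒ P = (1/2, 1/2)
2. Y lies on line QE with QY:YE = 5:1 ⇒ Y = (0, 5/6)
3. J is where the line through E parallel to PY meets line PQ ⇒ J = (3/5, 3/5)
4. B is the centroid of triangle QKY ⇒ B = (1/3, 5/18)
line JB meets KY at U = (23/49, 65/147)
B = J + t·(U−J) with t = 49/24, so JB:BU = 49/24:-25/24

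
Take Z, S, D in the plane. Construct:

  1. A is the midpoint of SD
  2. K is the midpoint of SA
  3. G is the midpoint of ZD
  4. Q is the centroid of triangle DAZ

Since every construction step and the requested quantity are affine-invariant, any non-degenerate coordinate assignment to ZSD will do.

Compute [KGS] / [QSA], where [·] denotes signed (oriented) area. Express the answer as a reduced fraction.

[KGS]:[QSA] = 3/4

Set Z = (0, 0), S = (1, 0), D = (0, 1); any affine frame gives the same invariant.
1. A is the midpoint of SD ⇒ A = (1/2, 1/2)
2. K is the midpoint of SA ⇒ K = (3/4, 1/4)
3. G is the midpoint of ZD ⇒ G = (0, 1/2)
4. Q is the centroid of triangle DAZ ⇒ Q = (1/6, 1/2)
2·[KGS] = 1/8, 2·[QSA] = 1/6
[KGS]:[QSA] = 1/8:1/6 = 3/4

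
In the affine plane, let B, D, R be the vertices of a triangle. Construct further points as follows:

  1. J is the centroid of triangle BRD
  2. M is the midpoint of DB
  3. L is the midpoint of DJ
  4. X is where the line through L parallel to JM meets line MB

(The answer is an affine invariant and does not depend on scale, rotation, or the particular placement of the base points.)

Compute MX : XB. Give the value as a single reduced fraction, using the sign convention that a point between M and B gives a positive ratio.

MX:XB = -1/3

Assign B = (0, 0), D = (1, 0), R = (0, 1) — the answer is frame-independent, so this choice is without loss of generality.
1. J is the centroid of triangle BRD ⇒ J = (1/3, 1/3)
2. M is the midpoint of DB ⇒ M = (1/2, 0)
3. L is the midpoint of DJ ⇒ L = (2/3, 1/6)
4. X is where the line through L parallel to JM meets line MB ⇒ X = (3/4, 0)
X = M + t·(B−M) with t = -1/2, so MX:XB = t:(1−t) = -1/2:3/2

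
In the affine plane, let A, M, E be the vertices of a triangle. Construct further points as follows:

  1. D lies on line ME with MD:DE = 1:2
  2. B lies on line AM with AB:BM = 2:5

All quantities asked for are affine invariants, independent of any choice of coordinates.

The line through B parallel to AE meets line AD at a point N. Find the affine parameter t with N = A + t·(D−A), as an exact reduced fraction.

t = 3/7

Set A = (0, 0), M = (1, 0), E = (0, 1); any affine frame gives the same invariant.
1. D lies on line ME with MD:DE = 1:2 ⇒ D = (2/3, 1/3)
2. B lies on line AM with AB:BM = 2:5 ⇒ B = (2/7, 0)
through B parallel to AE: direction (0, 1); meets AD at N = (2/7, 1/7)
N = A + t·(D−A) with t = 3/7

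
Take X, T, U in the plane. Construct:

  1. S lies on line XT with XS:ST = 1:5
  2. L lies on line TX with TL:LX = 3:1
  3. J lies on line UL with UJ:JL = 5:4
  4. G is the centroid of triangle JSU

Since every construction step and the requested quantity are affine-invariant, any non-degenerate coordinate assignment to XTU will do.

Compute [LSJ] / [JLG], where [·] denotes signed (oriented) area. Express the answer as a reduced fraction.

[LSJ]:[JLG] = 3

Work in coordinates with X = (0, 0), T = (1, 0), U = (0, 1).
1. S lies on line XT with XS:ST = 1:5 ⇒ S = (1/6, 0)
2. L lies on line TX with TL:LX = 3:1 ⇒ L = (1/4, 0)
3. J lies on line UL with UJ:JL = 5:4 ⇒ J = (5/36, 4/9)
4. G is the centroid of triangle JSU ⇒ G = (11/108, 13/27)
2·[LSJ] = -1/27, 2·[JLG] = -1/81
[LSJ]:[JLG] = -1/27:-1/81 = 3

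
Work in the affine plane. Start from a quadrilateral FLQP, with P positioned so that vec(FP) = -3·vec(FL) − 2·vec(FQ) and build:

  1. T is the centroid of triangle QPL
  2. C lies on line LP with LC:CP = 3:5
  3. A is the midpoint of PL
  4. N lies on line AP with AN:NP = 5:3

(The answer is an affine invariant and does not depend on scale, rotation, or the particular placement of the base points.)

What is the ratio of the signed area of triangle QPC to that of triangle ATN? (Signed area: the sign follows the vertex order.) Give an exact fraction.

Set F = (0, 0), L = (1, 0), Q = (0, 1), P = (-3, -2); any affine frame gives the same invariant.
1. T is the centroid of triangle QPL ⇒ T = (-2/3, -1/3)
2. C lies on line LP with LC:CP = 3:5 ⇒ C = (-1/2, -3/4)
3. A is the midpoint of PL ⇒ A = (-1, -1)
4. N lies on line AP with AN:NP = 5:3 ⇒ N = (-9/4, -13/8)
2·[QPC] = 15/4, 2·[ATN] = 5/8
[QPC]:[ATN] = 15/4:5/8 = 6

[QPC]:[ATN] = 6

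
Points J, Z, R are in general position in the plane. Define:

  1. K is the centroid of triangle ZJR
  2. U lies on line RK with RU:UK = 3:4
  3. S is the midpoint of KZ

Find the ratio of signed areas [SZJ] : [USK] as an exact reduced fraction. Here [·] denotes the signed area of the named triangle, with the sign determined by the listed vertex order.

[SZJ]:[USK] = 7/4

Choose coordinates J = (0, 0), Z = (1, 0), R = (0, 1).
1. K is the centroid of triangle ZJR ⇒ K = (1/3, 1/3)
2. U lies on line RK with RU:UK = 3:4 ⇒ U = (1/7, 5/7)
3. S is the midpoint of KZ ⇒ S = (2/3, 1/6)
2·[SZJ] = -1/6, 2·[USK] = -2/21
[SZJ]:[USK] = -1/6:-2/21 = 7/4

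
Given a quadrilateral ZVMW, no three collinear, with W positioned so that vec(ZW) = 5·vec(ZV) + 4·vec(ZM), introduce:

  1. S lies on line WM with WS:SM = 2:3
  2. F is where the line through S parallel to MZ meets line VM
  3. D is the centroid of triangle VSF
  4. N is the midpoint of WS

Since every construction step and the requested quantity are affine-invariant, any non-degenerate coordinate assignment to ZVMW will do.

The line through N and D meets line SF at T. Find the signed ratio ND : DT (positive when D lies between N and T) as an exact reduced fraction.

ND:DT = -5/2

Choose coordinates Z = (0, 0), V = (1, 0), M = (0, 1), W = (5, 4).
1. S lies on line WM with WS:SM = 2:3 ⇒ S = (3, 14/5)
2. F is where the line through S parallel to MZ meets line VM ⇒ F = (3, -2)
3. D is the centroid of triangle VSF ⇒ D = (7/3, 4/15)
4. N is the midpoint of WS ⇒ N = (4, 17/5)
line ND meets SF at T = (3, 38/25)
D = N + t·(T−N) with t = 5/3, so ND:DT = 5/3:-2/3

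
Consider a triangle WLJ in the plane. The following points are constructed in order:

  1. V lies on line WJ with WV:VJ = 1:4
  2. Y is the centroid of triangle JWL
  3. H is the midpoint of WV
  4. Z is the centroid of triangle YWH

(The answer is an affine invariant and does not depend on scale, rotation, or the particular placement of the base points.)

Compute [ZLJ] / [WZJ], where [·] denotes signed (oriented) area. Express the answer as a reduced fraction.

Work in coordinates with W = (0, 0), L = (1, 0), J = (0, 1).
1. V lies on line WJ with WV:VJ = 1:4 ⇒ V = (0, 1/5)
2. Y is the centroid of triangle JWL ⇒ Y = (1/3, 1/3)
3. H is the midpoint of WV ⇒ H = (0, 1/10)
4. Z is the centroid of triangle YWH ⇒ Z = (1/9, 13/90)
2·[ZLJ] = 67/90, 2·[WZJ] = 1/9
[ZLJ]:[WZJ] = 67/90:1/9 = 67/10

[ZLJ]:[WZJ] = 67/10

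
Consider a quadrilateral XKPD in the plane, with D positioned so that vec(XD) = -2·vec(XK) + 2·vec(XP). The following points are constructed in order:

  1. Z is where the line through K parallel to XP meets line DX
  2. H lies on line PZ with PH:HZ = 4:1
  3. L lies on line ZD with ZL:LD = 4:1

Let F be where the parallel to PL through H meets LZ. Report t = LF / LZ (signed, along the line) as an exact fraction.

Assign X = (0, 0), K = (1, 0), P = (0, 1), D = (-2, 2) — the answer is frame-independent, so this choice is without loss of generality.
1. Z is where the line through K parallel to XP meets line DX ⇒ Z = (1, -1)
2. H lies on line PZ with PH:HZ = 4:1 ⇒ H = (4/5, -3/5)
3. L lies on line ZD with ZL:LD = 4:1 ⇒ L = (-7/5, 7/5)
through H parallel to PL: direction (-7/5, 2/5); meets LZ at F = (13/25, -13/25)
F = L + t·(Z−L) with t = 4/5

t = 4/5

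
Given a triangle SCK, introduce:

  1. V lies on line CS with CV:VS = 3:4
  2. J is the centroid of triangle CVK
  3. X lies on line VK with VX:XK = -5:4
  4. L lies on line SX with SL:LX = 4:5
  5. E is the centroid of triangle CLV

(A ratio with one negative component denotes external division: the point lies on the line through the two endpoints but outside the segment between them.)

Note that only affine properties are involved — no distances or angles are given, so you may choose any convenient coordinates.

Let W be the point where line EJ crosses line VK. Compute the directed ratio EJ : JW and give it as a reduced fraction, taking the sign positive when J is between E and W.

Assign S = (0, 0), C = (1, 0), K = (0, 1) — the answer is frame-independent, so this choice is without loss of generality.
1. V lies on line CS with CV:VS = 3:4 ⇒ V = (4/7, 0)
2. J is the centroid of triangle CVK ⇒ J = (11/21, 1/3)
3. X lies on line VK with VX:XK = -5:4 ⇒ X = (-16/7, 5)
4. L lies on line SX with SL:LX = 4:5 ⇒ L = (-64/63, 20/9)
5. E is the centroid of triangle CLV ⇒ E = (5/27, 20/27)
line EJ meets VK at W = (1/15, 53/60)
J = E + t·(W−E) with t = -20/7, so EJ:JW = -20/7:27/7

EJ:JW = -20/27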